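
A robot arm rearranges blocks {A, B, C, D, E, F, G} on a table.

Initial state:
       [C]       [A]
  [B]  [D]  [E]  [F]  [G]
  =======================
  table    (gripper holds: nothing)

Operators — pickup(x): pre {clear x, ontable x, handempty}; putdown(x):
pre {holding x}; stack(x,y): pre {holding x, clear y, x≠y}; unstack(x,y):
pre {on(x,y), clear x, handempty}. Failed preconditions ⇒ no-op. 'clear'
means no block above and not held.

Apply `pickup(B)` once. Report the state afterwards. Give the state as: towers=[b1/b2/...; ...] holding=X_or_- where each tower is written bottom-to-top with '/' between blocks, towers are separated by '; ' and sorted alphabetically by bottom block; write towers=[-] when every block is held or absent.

before: towers=[B; D/C; E; F/A; G] holding=-
pre[pickup(B)]: clear(B) ok, ontable(B) ok, handempty ok
all met → apply pickup(B)
after:  towers=[D/C; E; F/A; G] holding=B

towers=[D/C; E; F/A; G] holding=B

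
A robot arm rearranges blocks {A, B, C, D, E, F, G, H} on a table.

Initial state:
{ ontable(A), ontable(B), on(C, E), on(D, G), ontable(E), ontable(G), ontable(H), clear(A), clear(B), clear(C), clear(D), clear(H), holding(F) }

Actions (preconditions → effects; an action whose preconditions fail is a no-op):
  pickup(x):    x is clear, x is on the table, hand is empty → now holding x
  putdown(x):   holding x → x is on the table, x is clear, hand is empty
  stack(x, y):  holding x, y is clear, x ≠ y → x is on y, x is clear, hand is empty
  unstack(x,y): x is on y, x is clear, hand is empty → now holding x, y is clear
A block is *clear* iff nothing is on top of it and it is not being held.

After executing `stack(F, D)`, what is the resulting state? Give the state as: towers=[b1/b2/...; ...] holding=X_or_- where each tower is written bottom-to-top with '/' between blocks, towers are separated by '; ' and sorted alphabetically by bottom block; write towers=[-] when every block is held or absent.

towers=[A; B; E/C; G/D/F; H] holding=-

before: towers=[A; B; E/C; G/D; H] holding=F
pre[stack(F, D)]: holding(F) yes, clear(D) yes, F≠D yes
all met → apply stack(F, D)
after:  towers=[A; B; E/C; G/D/F; H] holding=-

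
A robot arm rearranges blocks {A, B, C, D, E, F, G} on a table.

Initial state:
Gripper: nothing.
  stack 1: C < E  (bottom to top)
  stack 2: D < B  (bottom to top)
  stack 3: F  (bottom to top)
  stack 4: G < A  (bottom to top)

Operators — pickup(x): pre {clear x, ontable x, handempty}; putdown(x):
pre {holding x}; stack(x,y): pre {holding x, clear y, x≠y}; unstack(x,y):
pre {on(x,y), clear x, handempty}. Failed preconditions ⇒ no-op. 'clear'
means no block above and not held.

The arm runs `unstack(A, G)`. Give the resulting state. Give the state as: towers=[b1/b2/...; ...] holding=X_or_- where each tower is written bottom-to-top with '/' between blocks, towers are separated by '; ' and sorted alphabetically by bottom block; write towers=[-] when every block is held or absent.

before: towers=[C/E; D/B; F; G/A] holding=-
pre[unstack(A, G)]: on(A,G) ✓, clear(A) ✓, handempty ✓
all met → apply unstack(A, G)
after:  towers=[C/E; D/B; F; G] holding=A

towers=[C/E; D/B; F; G] holding=A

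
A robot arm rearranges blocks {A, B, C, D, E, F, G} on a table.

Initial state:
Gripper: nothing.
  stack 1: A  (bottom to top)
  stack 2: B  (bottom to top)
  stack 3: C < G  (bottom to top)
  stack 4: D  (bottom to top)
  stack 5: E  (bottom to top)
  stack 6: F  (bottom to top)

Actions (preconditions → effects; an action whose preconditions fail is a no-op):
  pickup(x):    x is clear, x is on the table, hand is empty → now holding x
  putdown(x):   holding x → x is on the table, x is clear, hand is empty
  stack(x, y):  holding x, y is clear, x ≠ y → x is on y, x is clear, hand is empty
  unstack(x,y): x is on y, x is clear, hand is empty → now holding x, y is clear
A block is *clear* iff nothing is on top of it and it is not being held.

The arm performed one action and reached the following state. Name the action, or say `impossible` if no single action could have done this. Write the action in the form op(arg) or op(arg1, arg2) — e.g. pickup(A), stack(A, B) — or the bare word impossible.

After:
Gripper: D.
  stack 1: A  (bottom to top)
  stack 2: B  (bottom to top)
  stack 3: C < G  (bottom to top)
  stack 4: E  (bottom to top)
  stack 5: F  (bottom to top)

pickup(D)

target: towers=[A; B; C/G; E; F] holding=D
         pickup(B) → towers=[A; C/G; D; E; F] holding=B
         pickup(F) → towers=[A; B; C/G; D; E] holding=F
     unstack(G, C) → towers=[A; B; C; D; E; F] holding=G
         pickup(D) → towers=[A; B; C/G; E; F] holding=D  ← match
         pickup(A) → towers=[B; C/G; D; E; F] holding=A
         pickup(E) → towers=[A; B; C/G; D; F] holding=E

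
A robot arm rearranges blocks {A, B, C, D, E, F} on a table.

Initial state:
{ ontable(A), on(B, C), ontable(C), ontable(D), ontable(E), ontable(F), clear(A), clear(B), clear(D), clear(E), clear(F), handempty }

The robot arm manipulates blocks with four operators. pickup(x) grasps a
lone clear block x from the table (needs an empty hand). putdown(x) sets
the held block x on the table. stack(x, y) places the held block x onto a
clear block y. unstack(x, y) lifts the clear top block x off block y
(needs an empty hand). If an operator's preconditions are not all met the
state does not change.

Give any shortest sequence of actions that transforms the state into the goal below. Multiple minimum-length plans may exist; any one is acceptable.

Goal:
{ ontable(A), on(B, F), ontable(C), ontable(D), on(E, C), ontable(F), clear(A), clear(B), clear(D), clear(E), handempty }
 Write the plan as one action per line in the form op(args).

step 1 (unstack(B, C)): towers=[A; C; D; E; F] holding=B
step 2 (stack(B, F)): towers=[A; C; D; E; F/B] holding=-
step 3 (pickup(E)): towers=[A; C; D; F/B] holding=E
step 4 (stack(E, C)): towers=[A; C/E; D; F/B] holding=-
goal check: towers=[A; C/E; D; F/B] holding=- — reached (length 4, optimal by BFS)

unstack(B, C)
stack(B, F)
pickup(E)
stack(E, C)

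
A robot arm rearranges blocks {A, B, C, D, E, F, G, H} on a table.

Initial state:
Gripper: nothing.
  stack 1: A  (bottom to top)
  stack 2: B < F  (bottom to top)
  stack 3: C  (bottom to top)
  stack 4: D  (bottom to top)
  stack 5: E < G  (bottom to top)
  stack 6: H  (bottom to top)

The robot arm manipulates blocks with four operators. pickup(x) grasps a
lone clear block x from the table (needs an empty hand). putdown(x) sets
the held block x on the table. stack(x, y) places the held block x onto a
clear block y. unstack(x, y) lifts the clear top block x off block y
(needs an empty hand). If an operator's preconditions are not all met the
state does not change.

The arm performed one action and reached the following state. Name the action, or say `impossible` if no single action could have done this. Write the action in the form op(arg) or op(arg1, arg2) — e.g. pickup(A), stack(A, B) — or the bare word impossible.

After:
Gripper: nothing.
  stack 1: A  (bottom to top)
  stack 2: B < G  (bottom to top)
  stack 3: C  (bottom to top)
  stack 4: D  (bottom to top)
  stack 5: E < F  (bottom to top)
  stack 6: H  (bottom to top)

target: towers=[A; B/G; C; D; E/F; H] holding=-
     unstack(G, E) → towers=[A; B/F; C; D; E; H] holding=G
         pickup(A) → towers=[B/F; C; D; E/G; H] holding=A
         pickup(H) → towers=[A; B/F; C; D; E/G] holding=H
     unstack(F, B) → towers=[A; B; C; D; E/G; H] holding=F
         pickup(D) → towers=[A; B/F; C; E/G; H] holding=D
         pickup(C) → towers=[A; B/F; D; E/G; H] holding=C
none of the 6 applicable actions match → impossible

impossible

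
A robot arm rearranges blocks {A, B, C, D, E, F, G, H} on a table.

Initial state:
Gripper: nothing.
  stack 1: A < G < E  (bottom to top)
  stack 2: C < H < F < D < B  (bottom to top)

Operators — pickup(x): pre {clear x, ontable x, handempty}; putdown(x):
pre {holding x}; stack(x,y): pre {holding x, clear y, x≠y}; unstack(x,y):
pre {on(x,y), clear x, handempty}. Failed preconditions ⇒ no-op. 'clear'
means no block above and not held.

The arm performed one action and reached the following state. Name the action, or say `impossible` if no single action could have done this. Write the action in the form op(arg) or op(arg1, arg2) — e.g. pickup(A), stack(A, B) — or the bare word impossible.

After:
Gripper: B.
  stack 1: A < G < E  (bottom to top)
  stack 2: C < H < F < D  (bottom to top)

target: towers=[A/G/E; C/H/F/D] holding=B
     unstack(E, G) → towers=[A/G; C/H/F/D/B] holding=E
     unstack(B, D) → towers=[A/G/E; C/H/F/D] holding=B  ← match

unstack(B, D)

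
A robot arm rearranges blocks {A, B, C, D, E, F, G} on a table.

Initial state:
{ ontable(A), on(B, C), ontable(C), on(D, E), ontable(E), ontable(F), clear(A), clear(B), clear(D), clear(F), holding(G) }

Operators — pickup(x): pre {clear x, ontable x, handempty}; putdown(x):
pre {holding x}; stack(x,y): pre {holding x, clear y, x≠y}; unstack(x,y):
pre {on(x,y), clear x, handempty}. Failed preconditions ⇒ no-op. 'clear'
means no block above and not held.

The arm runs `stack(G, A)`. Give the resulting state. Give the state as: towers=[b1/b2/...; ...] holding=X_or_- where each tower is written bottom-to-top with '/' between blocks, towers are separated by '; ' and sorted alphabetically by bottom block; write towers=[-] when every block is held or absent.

towers=[A/G; C/B; E/D; F] holding=-

before: towers=[A; C/B; E/D; F] holding=G
pre[stack(G, A)]: holding(G) yes, clear(A) yes, G≠A yes
all met → apply stack(G, A)
after:  towers=[A/G; C/B; E/D; F] holding=-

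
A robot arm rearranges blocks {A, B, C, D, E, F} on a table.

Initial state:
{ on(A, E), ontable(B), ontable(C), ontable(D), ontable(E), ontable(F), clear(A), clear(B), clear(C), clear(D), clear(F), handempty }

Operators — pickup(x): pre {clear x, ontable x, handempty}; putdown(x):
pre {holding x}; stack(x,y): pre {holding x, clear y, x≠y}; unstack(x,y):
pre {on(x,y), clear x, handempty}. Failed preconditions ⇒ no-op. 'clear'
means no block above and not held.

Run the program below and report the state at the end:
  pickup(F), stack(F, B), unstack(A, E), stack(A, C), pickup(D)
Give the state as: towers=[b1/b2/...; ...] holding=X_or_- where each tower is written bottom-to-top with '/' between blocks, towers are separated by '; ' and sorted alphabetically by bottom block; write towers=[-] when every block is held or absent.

towers=[B/F; C/A; E] holding=D

step 1 (pickup(F)): towers=[B; C; D; E/A] holding=F
step 2 (stack(F, B)): towers=[B/F; C; D; E/A] holding=-
step 3 (unstack(A, E)): towers=[B/F; C; D; E] holding=A
step 4 (stack(A, C)): towers=[B/F; C/A; D; E] holding=-
step 5 (pickup(D)): towers=[B/F; C/A; E] holding=D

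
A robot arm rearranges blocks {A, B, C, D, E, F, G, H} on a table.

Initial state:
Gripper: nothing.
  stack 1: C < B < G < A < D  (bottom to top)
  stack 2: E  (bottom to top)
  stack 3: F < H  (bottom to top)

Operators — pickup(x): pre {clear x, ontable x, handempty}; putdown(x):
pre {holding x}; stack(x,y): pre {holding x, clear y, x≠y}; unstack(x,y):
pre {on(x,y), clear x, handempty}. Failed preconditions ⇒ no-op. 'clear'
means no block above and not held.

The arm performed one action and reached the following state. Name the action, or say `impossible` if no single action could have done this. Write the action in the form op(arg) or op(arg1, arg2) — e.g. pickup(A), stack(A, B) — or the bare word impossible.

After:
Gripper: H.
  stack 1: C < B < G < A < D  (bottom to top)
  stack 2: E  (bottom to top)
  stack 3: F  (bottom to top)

target: towers=[C/B/G/A/D; E; F] holding=H
         pickup(E) → towers=[C/B/G/A/D; F/H] holding=E
     unstack(H, F) → towers=[C/B/G/A/D; E; F] holding=H  ← match
     unstack(D, A) → towers=[C/B/G/A; E; F/H] holding=D

unstack(H, F)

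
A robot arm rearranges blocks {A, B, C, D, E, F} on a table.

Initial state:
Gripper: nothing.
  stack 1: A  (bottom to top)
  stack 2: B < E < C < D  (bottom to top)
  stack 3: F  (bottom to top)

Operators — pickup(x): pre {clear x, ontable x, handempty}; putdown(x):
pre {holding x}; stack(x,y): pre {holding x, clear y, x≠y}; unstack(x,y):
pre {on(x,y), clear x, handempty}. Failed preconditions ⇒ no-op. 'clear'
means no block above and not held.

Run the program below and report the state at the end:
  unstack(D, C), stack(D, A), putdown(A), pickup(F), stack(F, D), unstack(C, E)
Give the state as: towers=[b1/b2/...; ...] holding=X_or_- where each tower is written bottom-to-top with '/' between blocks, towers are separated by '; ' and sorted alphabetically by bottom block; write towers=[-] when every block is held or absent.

towers=[A/D/F; B/E] holding=C

step 1 (unstack(D, C)): towers=[A; B/E/C; F] holding=D
step 2 (stack(D, A)): towers=[A/D; B/E/C; F] holding=-
step 3 (putdown(A)) [no-op]: towers=[A/D; B/E/C; F] holding=-
step 4 (pickup(F)): towers=[A/D; B/E/C] holding=F
step 5 (stack(F, D)): towers=[A/D/F; B/E/C] holding=-
step 6 (unstack(C, E)): towers=[A/D/F; B/E] holding=C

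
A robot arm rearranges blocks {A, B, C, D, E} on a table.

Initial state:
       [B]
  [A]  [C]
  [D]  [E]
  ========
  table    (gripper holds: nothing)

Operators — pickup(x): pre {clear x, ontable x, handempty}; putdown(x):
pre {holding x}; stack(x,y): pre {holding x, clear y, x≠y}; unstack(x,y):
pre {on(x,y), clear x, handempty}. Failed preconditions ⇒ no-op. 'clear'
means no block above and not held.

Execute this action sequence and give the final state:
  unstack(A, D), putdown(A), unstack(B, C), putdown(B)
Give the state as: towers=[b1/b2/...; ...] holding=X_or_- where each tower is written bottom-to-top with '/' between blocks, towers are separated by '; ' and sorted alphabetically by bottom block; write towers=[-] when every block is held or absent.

towers=[A; B; D; E/C] holding=-

step 1 (unstack(A, D)): towers=[D; E/C/B] holding=A
step 2 (putdown(A)): towers=[A; D; E/C/B] holding=-
step 3 (unstack(B, C)): towers=[A; D; E/C] holding=B
step 4 (putdown(B)): towers=[A; B; D; E/C] holding=-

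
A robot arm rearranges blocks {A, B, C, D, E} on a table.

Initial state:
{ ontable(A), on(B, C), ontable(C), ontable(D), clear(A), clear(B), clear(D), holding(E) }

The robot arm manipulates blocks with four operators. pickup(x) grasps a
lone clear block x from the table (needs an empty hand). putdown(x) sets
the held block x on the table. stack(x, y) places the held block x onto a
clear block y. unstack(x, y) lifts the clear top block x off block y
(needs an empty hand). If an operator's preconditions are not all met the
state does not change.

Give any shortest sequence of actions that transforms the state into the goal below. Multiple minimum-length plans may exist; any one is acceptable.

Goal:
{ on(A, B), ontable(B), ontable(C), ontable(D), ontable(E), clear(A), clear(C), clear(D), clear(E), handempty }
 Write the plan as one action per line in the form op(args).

step 1 (putdown(E)): towers=[A; C/B; D; E] holding=-
step 2 (unstack(B, C)): towers=[A; C; D; E] holding=B
step 3 (putdown(B)): towers=[A; B; C; D; E] holding=-
step 4 (pickup(A)): towers=[B; C; D; E] holding=A
step 5 (stack(A, B)): towers=[B/A; C; D; E] holding=-
goal check: towers=[B/A; C; D; E] holding=- — reached (length 5, optimal by BFS)

putdown(E)
unstack(B, C)
putdown(B)
pickup(A)
stack(A, B)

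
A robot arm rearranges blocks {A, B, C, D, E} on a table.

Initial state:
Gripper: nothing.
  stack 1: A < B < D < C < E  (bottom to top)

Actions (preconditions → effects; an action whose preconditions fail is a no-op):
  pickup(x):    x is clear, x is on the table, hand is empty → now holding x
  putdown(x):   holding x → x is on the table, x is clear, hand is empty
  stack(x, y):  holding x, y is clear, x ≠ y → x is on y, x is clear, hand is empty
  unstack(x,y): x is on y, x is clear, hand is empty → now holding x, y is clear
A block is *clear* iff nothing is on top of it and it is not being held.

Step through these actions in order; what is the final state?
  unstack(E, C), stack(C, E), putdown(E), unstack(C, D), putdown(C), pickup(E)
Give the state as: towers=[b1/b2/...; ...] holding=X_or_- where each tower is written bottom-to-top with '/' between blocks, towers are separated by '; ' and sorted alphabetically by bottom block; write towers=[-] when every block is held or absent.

towers=[A/B/D; C] holding=E

step 1 (unstack(E, C)): towers=[A/B/D/C] holding=E
step 2 (stack(C, E)) [no-op]: towers=[A/B/D/C] holding=E
step 3 (putdown(E)): towers=[A/B/D/C; E] holding=-
step 4 (unstack(C, D)): towers=[A/B/D; E] holding=C
step 5 (putdown(C)): towers=[A/B/D; C; E] holding=-
step 6 (pickup(E)): towers=[A/B/D; C] holding=E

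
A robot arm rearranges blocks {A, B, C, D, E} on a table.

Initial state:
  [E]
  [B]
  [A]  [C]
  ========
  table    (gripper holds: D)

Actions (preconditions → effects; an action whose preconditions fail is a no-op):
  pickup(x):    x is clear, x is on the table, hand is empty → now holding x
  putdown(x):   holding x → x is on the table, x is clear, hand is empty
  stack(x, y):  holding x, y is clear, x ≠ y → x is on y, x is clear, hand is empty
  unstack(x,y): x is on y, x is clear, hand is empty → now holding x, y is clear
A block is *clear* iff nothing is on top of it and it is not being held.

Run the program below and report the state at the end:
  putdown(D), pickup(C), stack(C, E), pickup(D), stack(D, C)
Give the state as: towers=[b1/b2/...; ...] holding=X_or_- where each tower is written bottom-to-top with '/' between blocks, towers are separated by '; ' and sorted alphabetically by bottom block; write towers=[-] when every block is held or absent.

towers=[A/B/E/C/D] holding=-

step 1 (putdown(D)): towers=[A/B/E; C; D] holding=-
step 2 (pickup(C)): towers=[A/B/E; D] holding=C
step 3 (stack(C, E)): towers=[A/B/E/C; D] holding=-
step 4 (pickup(D)): towers=[A/B/E/C] holding=D
step 5 (stack(D, C)): towers=[A/B/E/C/D] holding=-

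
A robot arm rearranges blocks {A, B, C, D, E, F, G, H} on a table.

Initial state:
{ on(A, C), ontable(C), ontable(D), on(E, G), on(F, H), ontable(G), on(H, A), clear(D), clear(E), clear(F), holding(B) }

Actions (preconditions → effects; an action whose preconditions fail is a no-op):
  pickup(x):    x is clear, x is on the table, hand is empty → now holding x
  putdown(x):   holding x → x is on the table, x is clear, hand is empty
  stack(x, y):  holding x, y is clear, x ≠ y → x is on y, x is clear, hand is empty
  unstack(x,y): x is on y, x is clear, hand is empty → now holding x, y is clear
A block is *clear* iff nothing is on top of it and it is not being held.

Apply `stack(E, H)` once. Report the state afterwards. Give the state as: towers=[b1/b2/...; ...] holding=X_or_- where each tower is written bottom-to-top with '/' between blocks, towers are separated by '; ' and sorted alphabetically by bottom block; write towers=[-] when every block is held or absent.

towers=[C/A/H/F; D; G/E] holding=B

before: towers=[C/A/H/F; D; G/E] holding=B
pre[stack(E, H)]: holding(E) fail, clear(H) fail, E≠H ok
holding(E), clear(H) unmet → stack(E, H) is a no-op
after:  towers=[C/A/H/F; D; G/E] holding=B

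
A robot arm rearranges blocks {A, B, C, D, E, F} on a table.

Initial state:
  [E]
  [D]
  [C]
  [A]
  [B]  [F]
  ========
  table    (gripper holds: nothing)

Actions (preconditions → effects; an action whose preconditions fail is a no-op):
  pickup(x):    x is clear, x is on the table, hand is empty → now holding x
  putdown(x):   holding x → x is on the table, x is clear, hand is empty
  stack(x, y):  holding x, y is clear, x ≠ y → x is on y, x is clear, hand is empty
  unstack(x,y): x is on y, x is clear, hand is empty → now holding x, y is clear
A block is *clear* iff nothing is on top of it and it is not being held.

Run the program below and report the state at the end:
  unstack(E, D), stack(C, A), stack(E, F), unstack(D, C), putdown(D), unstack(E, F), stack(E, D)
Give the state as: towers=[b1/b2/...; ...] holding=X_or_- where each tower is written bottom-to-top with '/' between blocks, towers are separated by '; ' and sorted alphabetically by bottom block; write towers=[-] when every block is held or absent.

step 1 (unstack(E, D)): towers=[B/A/C/D; F] holding=E
step 2 (stack(C, A)) [no-op]: towers=[B/A/C/D; F] holding=E
step 3 (stack(E, F)): towers=[B/A/C/D; F/E] holding=-
step 4 (unstack(D, C)): towers=[B/A/C; F/E] holding=D
step 5 (putdown(D)): towers=[B/A/C; D; F/E] holding=-
step 6 (unstack(E, F)): towers=[B/A/C; D; F] holding=E
step 7 (stack(E, D)): towers=[B/A/C; D/E; F] holding=-

towers=[B/A/C; D/E; F] holding=-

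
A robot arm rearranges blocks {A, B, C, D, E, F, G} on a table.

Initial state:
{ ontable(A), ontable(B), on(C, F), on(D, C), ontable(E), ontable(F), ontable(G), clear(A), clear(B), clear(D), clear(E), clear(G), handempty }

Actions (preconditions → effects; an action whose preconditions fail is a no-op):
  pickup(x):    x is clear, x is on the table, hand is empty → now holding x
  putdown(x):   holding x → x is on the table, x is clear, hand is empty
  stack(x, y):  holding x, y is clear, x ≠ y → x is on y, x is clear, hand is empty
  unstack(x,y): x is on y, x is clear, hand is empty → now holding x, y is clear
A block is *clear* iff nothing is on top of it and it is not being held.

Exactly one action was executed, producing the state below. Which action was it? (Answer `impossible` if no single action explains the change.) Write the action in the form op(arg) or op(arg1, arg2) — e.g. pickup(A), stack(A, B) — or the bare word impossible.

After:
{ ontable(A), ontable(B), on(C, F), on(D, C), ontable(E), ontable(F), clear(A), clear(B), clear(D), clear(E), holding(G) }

pickup(G)

target: towers=[A; B; E; F/C/D] holding=G
         pickup(B) → towers=[A; E; F/C/D; G] holding=B
         pickup(G) → towers=[A; B; E; F/C/D] holding=G  ← match
     unstack(D, C) → towers=[A; B; E; F/C; G] holding=D
         pickup(A) → towers=[B; E; F/C/D; G] holding=A
         pickup(E) → towers=[A; B; F/C/D; G] holding=E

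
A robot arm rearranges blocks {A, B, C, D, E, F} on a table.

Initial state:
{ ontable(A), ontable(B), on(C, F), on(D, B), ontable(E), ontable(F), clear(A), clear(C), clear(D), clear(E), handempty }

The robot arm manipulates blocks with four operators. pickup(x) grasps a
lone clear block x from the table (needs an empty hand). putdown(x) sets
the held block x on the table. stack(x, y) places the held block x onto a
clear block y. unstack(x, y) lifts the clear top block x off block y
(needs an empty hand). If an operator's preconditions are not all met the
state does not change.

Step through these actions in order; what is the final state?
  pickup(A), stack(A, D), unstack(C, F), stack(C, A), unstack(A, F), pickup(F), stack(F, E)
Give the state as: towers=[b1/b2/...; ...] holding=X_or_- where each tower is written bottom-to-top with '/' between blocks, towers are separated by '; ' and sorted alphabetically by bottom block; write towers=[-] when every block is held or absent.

step 1 (pickup(A)): towers=[B/D; E; F/C] holding=A
step 2 (stack(A, D)): towers=[B/D/A; E; F/C] holding=-
step 3 (unstack(C, F)): towers=[B/D/A; E; F] holding=C
step 4 (stack(C, A)): towers=[B/D/A/C; E; F] holding=-
step 5 (unstack(A, F)) [no-op]: towers=[B/D/A/C; E; F] holding=-
step 6 (pickup(F)): towers=[B/D/A/C; E] holding=F
step 7 (stack(F, E)): towers=[B/D/A/C; E/F] holding=-

towers=[B/D/A/C; E/F] holding=-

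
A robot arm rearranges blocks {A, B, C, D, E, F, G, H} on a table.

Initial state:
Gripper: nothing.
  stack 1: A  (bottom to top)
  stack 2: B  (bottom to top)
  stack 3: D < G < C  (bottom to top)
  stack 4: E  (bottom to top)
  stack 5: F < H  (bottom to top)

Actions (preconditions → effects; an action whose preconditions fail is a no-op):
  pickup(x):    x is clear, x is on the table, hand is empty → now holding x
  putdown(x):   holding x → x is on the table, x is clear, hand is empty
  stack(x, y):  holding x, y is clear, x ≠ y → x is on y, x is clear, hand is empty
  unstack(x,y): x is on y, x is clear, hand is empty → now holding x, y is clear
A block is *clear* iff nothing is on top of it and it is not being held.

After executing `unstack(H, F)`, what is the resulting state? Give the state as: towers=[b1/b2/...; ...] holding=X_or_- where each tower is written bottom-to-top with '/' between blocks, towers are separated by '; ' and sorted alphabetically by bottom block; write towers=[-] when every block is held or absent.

towers=[A; B; D/G/C; E; F] holding=H

before: towers=[A; B; D/G/C; E; F/H] holding=-
pre[unstack(H, F)]: on(H,F) yes, clear(H) yes, handempty yes
all met → apply unstack(H, F)
after:  towers=[A; B; D/G/C; E; F] holding=H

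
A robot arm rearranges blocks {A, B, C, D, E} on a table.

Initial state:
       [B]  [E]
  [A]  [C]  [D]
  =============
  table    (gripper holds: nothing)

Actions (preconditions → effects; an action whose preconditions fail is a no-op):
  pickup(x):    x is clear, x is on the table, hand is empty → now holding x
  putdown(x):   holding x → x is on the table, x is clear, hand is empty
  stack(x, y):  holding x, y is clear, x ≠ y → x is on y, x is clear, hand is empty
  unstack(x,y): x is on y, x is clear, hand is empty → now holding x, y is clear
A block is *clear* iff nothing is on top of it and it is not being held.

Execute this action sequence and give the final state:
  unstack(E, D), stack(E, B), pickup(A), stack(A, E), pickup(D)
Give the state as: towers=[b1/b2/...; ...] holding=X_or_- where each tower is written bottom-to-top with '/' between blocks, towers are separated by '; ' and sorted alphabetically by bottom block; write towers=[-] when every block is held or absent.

step 1 (unstack(E, D)): towers=[A; C/B; D] holding=E
step 2 (stack(E, B)): towers=[A; C/B/E; D] holding=-
step 3 (pickup(A)): towers=[C/B/E; D] holding=A
step 4 (stack(A, E)): towers=[C/B/E/A; D] holding=-
step 5 (pickup(D)): towers=[C/B/E/A] holding=D

towers=[C/B/E/A] holding=D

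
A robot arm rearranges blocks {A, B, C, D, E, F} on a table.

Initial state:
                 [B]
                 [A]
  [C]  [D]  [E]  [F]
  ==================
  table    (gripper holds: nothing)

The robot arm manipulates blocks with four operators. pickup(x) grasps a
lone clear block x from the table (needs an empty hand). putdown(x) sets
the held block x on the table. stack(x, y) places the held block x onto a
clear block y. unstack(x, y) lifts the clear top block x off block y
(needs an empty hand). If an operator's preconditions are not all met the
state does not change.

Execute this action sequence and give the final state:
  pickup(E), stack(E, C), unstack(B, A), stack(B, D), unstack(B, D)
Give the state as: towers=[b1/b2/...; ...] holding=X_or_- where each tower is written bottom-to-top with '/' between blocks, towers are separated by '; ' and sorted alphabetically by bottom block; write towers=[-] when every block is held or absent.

towers=[C/E; D; F/A] holding=B

step 1 (pickup(E)): towers=[C; D; F/A/B] holding=E
step 2 (stack(E, C)): towers=[C/E; D; F/A/B] holding=-
step 3 (unstack(B, A)): towers=[C/E; D; F/A] holding=B
step 4 (stack(B, D)): towers=[C/E; D/B; F/A] holding=-
step 5 (unstack(B, D)): towers=[C/E; D; F/A] holding=B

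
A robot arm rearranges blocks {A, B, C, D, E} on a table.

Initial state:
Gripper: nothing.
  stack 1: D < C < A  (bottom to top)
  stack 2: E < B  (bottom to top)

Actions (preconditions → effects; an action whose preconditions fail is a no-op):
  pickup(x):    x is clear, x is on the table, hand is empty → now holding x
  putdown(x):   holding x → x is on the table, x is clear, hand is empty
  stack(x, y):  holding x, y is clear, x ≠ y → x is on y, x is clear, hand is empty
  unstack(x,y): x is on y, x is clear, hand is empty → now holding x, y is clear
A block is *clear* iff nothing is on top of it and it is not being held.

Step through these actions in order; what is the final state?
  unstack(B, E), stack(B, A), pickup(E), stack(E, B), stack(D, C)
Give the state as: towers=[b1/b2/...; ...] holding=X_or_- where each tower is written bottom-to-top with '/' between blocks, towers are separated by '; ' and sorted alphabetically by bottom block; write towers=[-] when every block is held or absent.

step 1 (unstack(B, E)): towers=[D/C/A; E] holding=B
step 2 (stack(B, A)): towers=[D/C/A/B; E] holding=-
step 3 (pickup(E)): towers=[D/C/A/B] holding=E
step 4 (stack(E, B)): towers=[D/C/A/B/E] holding=-
step 5 (stack(D, C)) [no-op]: towers=[D/C/A/B/E] holding=-

towers=[D/C/A/B/E] holding=-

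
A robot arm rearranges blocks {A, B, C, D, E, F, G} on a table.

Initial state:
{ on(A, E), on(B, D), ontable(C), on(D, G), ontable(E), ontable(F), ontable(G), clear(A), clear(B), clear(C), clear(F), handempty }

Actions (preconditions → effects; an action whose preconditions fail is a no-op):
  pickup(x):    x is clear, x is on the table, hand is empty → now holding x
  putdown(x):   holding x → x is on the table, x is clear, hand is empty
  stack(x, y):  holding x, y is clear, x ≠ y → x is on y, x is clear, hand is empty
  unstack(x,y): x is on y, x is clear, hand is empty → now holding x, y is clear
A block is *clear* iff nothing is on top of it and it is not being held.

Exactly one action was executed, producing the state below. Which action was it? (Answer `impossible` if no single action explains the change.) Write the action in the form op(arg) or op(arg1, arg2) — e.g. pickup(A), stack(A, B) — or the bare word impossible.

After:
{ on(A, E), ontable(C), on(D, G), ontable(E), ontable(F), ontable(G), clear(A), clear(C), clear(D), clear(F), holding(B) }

target: towers=[C; E/A; F; G/D] holding=B
     unstack(B, D) → towers=[C; E/A; F; G/D] holding=B  ← match
         pickup(F) → towers=[C; E/A; G/D/B] holding=F
     unstack(A, E) → towers=[C; E; F; G/D/B] holding=A
         pickup(C) → towers=[E/A; F; G/D/B] holding=C

unstack(B, D)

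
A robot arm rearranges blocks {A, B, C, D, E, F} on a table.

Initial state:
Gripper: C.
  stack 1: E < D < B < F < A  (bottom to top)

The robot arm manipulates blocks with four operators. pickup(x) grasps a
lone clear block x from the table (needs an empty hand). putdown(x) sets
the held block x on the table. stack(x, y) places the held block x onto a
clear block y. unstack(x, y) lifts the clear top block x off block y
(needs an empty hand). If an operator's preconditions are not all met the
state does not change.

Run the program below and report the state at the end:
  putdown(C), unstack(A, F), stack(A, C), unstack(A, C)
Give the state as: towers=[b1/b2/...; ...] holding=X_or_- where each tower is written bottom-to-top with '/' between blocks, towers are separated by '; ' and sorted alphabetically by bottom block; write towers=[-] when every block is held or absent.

towers=[C; E/D/B/F] holding=A

step 1 (putdown(C)): towers=[C; E/D/B/F/A] holding=-
step 2 (unstack(A, F)): towers=[C; E/D/B/F] holding=A
step 3 (stack(A, C)): towers=[C/A; E/D/B/F] holding=-
step 4 (unstack(A, C)): towers=[C; E/D/B/F] holding=A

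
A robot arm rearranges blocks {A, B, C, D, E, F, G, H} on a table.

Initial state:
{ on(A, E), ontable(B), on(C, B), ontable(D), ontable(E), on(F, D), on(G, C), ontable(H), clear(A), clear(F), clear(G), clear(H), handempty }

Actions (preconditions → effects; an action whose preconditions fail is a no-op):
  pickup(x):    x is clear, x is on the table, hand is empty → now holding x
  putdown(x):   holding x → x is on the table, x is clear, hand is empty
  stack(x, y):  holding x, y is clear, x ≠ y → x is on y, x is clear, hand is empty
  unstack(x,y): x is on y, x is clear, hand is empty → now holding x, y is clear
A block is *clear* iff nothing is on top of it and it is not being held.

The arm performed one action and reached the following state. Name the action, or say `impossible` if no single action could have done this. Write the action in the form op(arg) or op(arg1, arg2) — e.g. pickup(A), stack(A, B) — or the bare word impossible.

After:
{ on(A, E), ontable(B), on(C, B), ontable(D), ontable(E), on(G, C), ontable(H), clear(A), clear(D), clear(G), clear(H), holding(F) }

target: towers=[B/C/G; D; E/A; H] holding=F
     unstack(G, C) → towers=[B/C; D/F; E/A; H] holding=G
     unstack(A, E) → towers=[B/C/G; D/F; E; H] holding=A
         pickup(H) → towers=[B/C/G; D/F; E/A] holding=H
     unstack(F, D) → towers=[B/C/G; D; E/A; H] holding=F  ← match

unstack(F, D)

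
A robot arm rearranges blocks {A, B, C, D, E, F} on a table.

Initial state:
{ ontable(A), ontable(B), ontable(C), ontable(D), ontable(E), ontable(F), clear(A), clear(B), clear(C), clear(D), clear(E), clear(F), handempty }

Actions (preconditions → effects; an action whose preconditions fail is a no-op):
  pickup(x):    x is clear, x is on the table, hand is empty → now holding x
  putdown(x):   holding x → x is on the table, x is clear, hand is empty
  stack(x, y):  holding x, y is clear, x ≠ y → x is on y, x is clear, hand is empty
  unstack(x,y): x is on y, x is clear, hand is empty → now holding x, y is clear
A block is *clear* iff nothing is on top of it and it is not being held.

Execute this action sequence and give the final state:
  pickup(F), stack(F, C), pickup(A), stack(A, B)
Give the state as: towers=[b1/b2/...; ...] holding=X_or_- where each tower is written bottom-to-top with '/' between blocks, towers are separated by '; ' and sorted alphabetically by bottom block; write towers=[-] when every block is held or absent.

step 1 (pickup(F)): towers=[A; B; C; D; E] holding=F
step 2 (stack(F, C)): towers=[A; B; C/F; D; E] holding=-
step 3 (pickup(A)): towers=[B; C/F; D; E] holding=A
step 4 (stack(A, B)): towers=[B/A; C/F; D; E] holding=-

towers=[B/A; C/F; D; E] holding=-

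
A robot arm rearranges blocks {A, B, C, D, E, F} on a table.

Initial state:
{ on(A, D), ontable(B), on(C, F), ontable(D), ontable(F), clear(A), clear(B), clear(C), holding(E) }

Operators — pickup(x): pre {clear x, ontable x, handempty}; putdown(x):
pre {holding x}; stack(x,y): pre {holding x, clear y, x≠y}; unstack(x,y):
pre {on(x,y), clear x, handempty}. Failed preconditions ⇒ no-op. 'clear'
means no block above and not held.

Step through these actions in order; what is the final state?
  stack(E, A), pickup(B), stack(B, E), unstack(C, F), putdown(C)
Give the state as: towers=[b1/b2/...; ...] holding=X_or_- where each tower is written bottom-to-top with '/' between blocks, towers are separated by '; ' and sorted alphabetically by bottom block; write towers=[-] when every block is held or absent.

towers=[C; D/A/E/B; F] holding=-

step 1 (stack(E, A)): towers=[B; D/A/E; F/C] holding=-
step 2 (pickup(B)): towers=[D/A/E; F/C] holding=B
step 3 (stack(B, E)): towers=[D/A/E/B; F/C] holding=-
step 4 (unstack(C, F)): towers=[D/A/E/B; F] holding=C
step 5 (putdown(C)): towers=[C; D/A/E/B; F] holding=-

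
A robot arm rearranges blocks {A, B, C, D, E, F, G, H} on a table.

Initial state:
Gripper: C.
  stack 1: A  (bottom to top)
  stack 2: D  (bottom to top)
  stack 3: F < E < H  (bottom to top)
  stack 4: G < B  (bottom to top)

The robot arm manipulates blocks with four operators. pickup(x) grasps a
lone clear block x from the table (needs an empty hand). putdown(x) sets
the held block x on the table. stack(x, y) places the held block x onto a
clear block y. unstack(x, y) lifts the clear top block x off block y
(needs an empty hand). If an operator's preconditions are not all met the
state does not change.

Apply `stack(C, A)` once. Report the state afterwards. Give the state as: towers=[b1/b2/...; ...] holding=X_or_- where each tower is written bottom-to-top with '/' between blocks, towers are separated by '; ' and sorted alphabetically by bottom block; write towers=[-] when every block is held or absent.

towers=[A/C; D; F/E/H; G/B] holding=-

before: towers=[A; D; F/E/H; G/B] holding=C
pre[stack(C, A)]: holding(C) yes, clear(A) yes, C≠A yes
all met → apply stack(C, A)
after:  towers=[A/C; D; F/E/H; G/B] holding=-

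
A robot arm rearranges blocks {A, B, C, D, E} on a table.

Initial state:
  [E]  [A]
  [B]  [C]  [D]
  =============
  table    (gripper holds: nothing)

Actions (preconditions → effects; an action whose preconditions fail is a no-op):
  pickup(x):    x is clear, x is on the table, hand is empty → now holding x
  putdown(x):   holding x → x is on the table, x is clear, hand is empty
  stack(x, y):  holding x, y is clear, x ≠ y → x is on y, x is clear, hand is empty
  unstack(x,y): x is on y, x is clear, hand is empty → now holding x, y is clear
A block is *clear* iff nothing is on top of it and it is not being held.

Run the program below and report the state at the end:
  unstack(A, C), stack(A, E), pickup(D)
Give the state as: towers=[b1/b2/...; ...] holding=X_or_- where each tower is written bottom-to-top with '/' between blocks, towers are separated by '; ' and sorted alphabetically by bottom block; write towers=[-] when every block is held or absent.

towers=[B/E/A; C] holding=D

step 1 (unstack(A, C)): towers=[B/E; C; D] holding=A
step 2 (stack(A, E)): towers=[B/E/A; C; D] holding=-
step 3 (pickup(D)): towers=[B/E/A; C] holding=D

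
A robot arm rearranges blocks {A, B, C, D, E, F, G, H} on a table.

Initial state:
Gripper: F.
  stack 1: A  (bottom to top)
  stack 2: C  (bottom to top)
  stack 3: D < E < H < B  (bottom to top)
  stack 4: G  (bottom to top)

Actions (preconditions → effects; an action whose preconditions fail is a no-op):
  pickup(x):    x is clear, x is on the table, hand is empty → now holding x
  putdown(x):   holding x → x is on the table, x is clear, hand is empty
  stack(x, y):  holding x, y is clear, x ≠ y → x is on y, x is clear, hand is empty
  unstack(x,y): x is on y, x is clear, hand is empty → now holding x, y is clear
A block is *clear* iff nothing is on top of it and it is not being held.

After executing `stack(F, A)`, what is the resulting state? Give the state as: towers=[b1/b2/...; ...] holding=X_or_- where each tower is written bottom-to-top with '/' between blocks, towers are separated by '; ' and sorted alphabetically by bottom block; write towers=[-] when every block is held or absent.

before: towers=[A; C; D/E/H/B; G] holding=F
pre[stack(F, A)]: holding(F) ✓, clear(A) ✓, F≠A ✓
all met → apply stack(F, A)
after:  towers=[A/F; C; D/E/H/B; G] holding=-

towers=[A/F; C; D/E/H/B; G] holding=-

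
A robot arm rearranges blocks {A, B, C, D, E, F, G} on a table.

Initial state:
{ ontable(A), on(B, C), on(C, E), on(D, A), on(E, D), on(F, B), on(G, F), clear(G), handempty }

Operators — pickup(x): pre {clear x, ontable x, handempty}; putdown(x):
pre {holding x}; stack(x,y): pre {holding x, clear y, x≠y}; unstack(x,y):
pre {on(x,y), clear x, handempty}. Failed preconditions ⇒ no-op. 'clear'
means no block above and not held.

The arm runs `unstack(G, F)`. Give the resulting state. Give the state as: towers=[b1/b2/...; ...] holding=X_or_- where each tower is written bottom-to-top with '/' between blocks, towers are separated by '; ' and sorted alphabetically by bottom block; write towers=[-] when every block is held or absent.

before: towers=[A/D/E/C/B/F/G] holding=-
pre[unstack(G, F)]: on(G,F) ✓, clear(G) ✓, handempty ✓
all met → apply unstack(G, F)
after:  towers=[A/D/E/C/B/F] holding=G

towers=[A/D/E/C/B/F] holding=G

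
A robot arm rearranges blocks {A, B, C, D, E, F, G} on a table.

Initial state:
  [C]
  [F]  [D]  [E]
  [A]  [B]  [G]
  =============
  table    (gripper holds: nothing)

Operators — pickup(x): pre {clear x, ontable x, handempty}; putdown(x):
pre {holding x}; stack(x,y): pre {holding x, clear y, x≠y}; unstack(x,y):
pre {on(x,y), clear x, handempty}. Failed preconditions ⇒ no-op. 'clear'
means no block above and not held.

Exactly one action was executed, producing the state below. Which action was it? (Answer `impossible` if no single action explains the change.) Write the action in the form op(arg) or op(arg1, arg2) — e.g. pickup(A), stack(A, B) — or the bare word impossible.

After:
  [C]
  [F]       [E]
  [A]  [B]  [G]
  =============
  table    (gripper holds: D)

target: towers=[A/F/C; B; G/E] holding=D
     unstack(D, B) → towers=[A/F/C; B; G/E] holding=D  ← match
     unstack(E, G) → towers=[A/F/C; B/D; G] holding=E
     unstack(C, F) → towers=[A/F; B/D; G/E] holding=C

unstack(D, B)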